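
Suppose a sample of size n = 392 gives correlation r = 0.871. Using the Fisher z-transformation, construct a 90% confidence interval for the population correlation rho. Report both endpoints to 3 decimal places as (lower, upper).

Fisher z: z_r = atanh(r) = ½·ln((1+0.871)/(1−0.871)) = 1.337208
SE(z) = 1/√(n−3) = 1/√389 = 0.050702
90% ⇒ z* = 1.645; margin = 1.645·0.050702 = 0.083405
CI on z-scale: (1.253803, 1.420613)
Back-transform: tanh(1.253803) = 0.849347, tanh(1.420613) = 0.889727

(0.849, 0.890)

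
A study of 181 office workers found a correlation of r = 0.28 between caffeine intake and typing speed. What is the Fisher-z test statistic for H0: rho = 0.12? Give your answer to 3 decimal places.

2.229

z_r = atanh(0.28) = 0.287682,  z_0 = atanh(0.12) = 0.120581
SE = 1/√(n−3) = 1/√178 = 0.074953
z = (z_r − z_0)/SE = (0.287682 − 0.120581) / 0.074953 = 0.167101 / 0.074953 = 2.229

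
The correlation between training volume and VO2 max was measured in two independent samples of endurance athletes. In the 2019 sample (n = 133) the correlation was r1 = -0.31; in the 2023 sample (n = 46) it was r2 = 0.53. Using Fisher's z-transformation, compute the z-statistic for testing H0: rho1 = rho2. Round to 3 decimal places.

Fisher z-transforms: z1 = atanh(-0.31) = -0.320545, z2 = atanh(0.53) = 0.590145; difference d = -0.910690
Var(d) = 1/130 + 1/43 = 0.0076923 + 0.0232558 = 0.0309481
z = d/√Var(d) = -0.910690 / √0.0309481 = -0.910690 / 0.175921 = -5.177

-5.177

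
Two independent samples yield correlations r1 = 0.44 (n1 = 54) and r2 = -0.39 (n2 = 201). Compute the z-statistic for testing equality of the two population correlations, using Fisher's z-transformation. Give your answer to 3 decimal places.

5.630

z1 = atanh(0.44) = 0.472231,  z2 = atanh(-0.39) = -0.411800
SE = √(1/(n1−3) + 1/(n2−3)) = √(1/51 + 1/198) = √(0.0196078 + 0.0050505) = √0.0246583 = 0.157030
z = (z1 − z2)/SE = (0.472231 − (-0.411800)) / 0.157030 = 0.884031 / 0.157030 = 5.630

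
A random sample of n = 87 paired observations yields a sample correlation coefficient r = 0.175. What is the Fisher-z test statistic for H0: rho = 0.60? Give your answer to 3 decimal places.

-4.732

Fisher z: atanh(0.175) = 0.176820, atanh(0.60) = 0.693147
z = (z_r − z_0)·√(n−3) = (0.176820 − 0.693147)·√84 = -0.516327 · 9.165151 = -4.732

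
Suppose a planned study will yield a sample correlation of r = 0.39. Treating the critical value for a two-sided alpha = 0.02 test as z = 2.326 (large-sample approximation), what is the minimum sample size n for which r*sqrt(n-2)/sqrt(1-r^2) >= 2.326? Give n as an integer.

33

Need r·√(n−2)/√(1−r²) ≥ 2.326
√(n−2) ≥ 2.326·√(1−0.1521) / 0.39 = 2.326·0.920815 / 0.39 = 5.4918
n−2 ≥ 30.1599  ⇒  n ≥ 32.1599
Smallest integer n = 33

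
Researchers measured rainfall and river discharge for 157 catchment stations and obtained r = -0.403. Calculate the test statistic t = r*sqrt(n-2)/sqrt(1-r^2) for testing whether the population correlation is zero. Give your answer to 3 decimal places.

t = r·√(n−2) / √(1−r²) with r = -0.403, n = 157
  = -0.403·√155 / √(1 − 0.162409)
  = -0.403·12.449900 / 0.915200
  = -5.017310 / 0.915200 = -5.482

-5.482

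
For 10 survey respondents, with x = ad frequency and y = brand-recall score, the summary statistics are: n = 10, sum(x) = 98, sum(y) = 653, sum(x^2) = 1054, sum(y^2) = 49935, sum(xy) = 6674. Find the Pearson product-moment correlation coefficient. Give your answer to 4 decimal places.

0.3323

S_xy = nΣxy − ΣxΣy = 10·6674 − 98·653 = 66740 − 63994 = 2746
S_xx = nΣx² − (Σx)² = 10·1054 − 98² = 10540 − 9604 = 936
S_yy = nΣy² − (Σy)² = 10·49935 − 653² = 499350 − 426409 = 72941
r = S_xy / √(S_xx·S_yy) = 2746 / √(936·72941) = 2746 / √68272776 = 2746 / 8262.7342 = 0.3323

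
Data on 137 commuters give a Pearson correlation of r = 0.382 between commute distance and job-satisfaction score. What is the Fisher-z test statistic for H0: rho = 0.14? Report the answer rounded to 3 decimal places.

z_r = atanh(0.382) = 0.402399,  z_0 = atanh(0.14) = 0.140926
SE = 1/√(n−3) = 1/√134 = 0.086387
z = (z_r − z_0)/SE = (0.402399 − 0.140926) / 0.086387 = 0.261473 / 0.086387 = 3.027

3.027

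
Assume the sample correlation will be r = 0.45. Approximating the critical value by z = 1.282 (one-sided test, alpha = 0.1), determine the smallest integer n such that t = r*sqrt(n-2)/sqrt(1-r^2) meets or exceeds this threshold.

9

r√(n−2)/√(1−r²) ≥ 1.282  ⇔  n−2 ≥ (1.282)²·(1−r²)/r²
(1−r²)/r² = (1−0.2025)/0.2025 = 3.9383
n ≥ 2 + 1.643524·3.9383 = 2 + 6.4727 = 8.4727
⌈8.4727⌉ = 9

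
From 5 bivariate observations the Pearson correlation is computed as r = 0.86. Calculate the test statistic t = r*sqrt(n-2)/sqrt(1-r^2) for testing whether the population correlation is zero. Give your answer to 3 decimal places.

1 − r² = 1 − 0.7396 = 0.2604;  √(1−r²) = 0.510294
√(n−2) = √3 = 1.732051
t = r·√(n−2)/√(1−r²) = 0.86 · 1.732051 / 0.510294 = 2.919

2.919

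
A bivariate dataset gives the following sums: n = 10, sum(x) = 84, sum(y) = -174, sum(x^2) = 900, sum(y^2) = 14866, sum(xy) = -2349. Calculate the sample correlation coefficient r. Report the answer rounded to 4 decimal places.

Numerator: nΣxy − (Σx)(Σy) = 10·(-2349) − (84)(-174) = -8874
Denominator: √[(nΣx²−(Σx)²)(nΣy²−(Σy)²)]
  nΣx²−(Σx)² = 10·900 − 7056 = 1944;  nΣy²−(Σy)² = 10·14866 − 30276 = 118384
  √(1944·118384) = √230138496 = 15170.3163
r = -8874 / 15170.3163 = -0.5850

-0.5850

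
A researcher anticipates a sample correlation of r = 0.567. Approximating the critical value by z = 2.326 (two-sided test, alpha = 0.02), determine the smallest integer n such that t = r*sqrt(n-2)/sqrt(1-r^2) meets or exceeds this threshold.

r√(n−2)/√(1−r²) ≥ 2.326  ⇔  n−2 ≥ (2.326)²·(1−r²)/r²
(1−r²)/r² = (1−0.321489)/0.321489 = 2.1105
n ≥ 2 + 5.410276·2.1105 = 2 + 11.4184 = 13.4184
⌈13.4184⌉ = 14

14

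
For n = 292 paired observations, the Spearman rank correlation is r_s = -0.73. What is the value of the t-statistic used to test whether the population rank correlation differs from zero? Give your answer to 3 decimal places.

-18.189

t = r_s·√(n−2) / √(1−r_s²) with r_s = -0.73, n = 292
  = -0.73·√290 / √(1 − 0.5329)
  = -0.73·17.029386 / 0.683447
  = -12.431452 / 0.683447 = -18.189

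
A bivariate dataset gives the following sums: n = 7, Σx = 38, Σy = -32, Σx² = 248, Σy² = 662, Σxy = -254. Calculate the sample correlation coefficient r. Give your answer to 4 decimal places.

Numerator: nΣxy − (Σx)(Σy) = 7·(-254) − (38)(-32) = -562
Denominator: √[(nΣx²−(Σx)²)(nΣy²−(Σy)²)]
  nΣx²−(Σx)² = 7·248 − 1444 = 292;  nΣy²−(Σy)² = 7·662 − 1024 = 3610
  √(292·3610) = √1054120 = 1026.7035
r = -562 / 1026.7035 = -0.5474

-0.5474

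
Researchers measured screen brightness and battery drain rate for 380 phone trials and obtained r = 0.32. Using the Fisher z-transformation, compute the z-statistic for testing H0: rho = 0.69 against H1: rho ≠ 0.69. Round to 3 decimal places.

z_r = atanh(0.32) = 0.331647,  z_0 = atanh(0.69) = 0.847956
SE = 1/√(n−3) = 1/√377 = 0.051503
z = (z_r − z_0)/SE = (0.331647 − 0.847956) / 0.051503 = -0.516309 / 0.051503 = -10.025

-10.025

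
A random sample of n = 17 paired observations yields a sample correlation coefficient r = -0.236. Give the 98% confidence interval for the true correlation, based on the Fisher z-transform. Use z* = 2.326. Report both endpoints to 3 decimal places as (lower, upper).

(-0.697, 0.364)

Fisher z: z_r = atanh(r) = ½·ln((1+(-0.236))/(1−(-0.236))) = -0.240534
SE(z) = 1/√(n−3) = 1/√14 = 0.267261
98% ⇒ z* = 2.326; margin = 2.326·0.267261 = 0.621649
CI on z-scale: (-0.862183, 0.381115)
Back-transform: tanh(-0.862183) = -0.697381, tanh(0.381115) = 0.363675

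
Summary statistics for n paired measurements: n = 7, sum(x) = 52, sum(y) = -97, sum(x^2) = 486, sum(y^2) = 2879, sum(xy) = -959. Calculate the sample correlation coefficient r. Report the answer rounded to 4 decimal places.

Numerator: nΣxy − (Σx)(Σy) = 7·(-959) − (52)(-97) = -1669
Denominator: √[(nΣx²−(Σx)²)(nΣy²−(Σy)²)]
  nΣx²−(Σx)² = 7·486 − 2704 = 698;  nΣy²−(Σy)² = 7·2879 − 9409 = 10744
  √(698·10744) = √7499312 = 2738.4872
r = -1669 / 2738.4872 = -0.6095

-0.6095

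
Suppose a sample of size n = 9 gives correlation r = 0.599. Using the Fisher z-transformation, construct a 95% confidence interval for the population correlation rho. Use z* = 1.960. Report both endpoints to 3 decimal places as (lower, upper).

(-0.108, 0.904)

Fisher z: z_r = atanh(r) = ½·ln((1+0.599)/(1−0.599)) = 0.691586
SE(z) = 1/√(n−3) = 1/√6 = 0.408248
95% ⇒ z* = 1.960; margin = 1.960·0.408248 = 0.800166
CI on z-scale: (-0.108580, 1.491752)
Back-transform: tanh(-0.108580) = -0.108155, tanh(1.491752) = 0.903647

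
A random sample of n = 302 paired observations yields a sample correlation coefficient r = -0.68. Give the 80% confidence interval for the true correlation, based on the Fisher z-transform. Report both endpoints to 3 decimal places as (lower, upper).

(-0.718, -0.638)

Fisher z: z_r = atanh(r) = ½·ln((1+(-0.68))/(1−(-0.68))) = -0.829114
SE(z) = 1/√(n−3) = 1/√299 = 0.057831
80% ⇒ z* = 1.282; margin = 1.282·0.057831 = 0.074139
CI on z-scale: (-0.903253, -0.754975)
Back-transform: tanh(-0.903253) = -0.717878, tanh(-0.754975) = -0.638108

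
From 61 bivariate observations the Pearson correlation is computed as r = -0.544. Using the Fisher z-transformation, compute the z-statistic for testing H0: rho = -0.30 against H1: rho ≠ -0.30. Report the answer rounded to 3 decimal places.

-2.287

z_r = atanh(-0.544) = -0.609819,  z_0 = atanh(-0.30) = -0.309520
SE = 1/√(n−3) = 1/√58 = 0.131306
z = (z_r − z_0)/SE = (-0.609819 − (-0.309520)) / 0.131306 = -0.300299 / 0.131306 = -2.287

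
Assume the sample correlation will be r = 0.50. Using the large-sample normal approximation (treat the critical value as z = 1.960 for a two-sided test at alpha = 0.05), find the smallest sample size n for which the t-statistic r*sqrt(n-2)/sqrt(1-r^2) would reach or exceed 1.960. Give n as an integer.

14

Need r·√(n−2)/√(1−r²) ≥ 1.960
√(n−2) ≥ 1.960·√(1−0.2500) / 0.50 = 1.960·0.866025 / 0.50 = 3.3948
n−2 ≥ 11.5247  ⇒  n ≥ 13.5247
Smallest integer n = 14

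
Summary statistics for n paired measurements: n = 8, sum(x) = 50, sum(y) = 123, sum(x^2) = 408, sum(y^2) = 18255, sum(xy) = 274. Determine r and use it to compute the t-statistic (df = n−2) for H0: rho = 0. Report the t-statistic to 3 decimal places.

-1.056

S_xy = nΣxy − ΣxΣy = 8·274 − 50·123 = 2192 − 6150 = -3958
S_xx = nΣx² − (Σx)² = 8·408 − 50² = 3264 − 2500 = 764
S_yy = nΣy² − (Σy)² = 8·18255 − 123² = 146040 − 15129 = 130911
r = S_xy / √(S_xx·S_yy) = -3958 / √(764·130911) = -3958 / √100016004 = -3958 / 10000.8002 = -0.3958
t = r·√(n−2)/√(1−r²) = -0.3958·√6 / √(1−0.156658) = -0.969508 / 0.918337 = -1.056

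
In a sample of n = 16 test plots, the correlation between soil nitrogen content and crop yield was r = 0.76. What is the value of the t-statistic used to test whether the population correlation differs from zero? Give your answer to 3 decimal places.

1 − r² = 1 − 0.5776 = 0.4224;  √(1−r²) = 0.649923
√(n−2) = √14 = 3.741657
t = r·√(n−2)/√(1−r²) = 0.76 · 3.741657 / 0.649923 = 4.375

4.375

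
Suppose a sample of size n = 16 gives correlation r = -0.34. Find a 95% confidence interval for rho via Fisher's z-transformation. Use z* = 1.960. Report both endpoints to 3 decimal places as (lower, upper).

Fisher z: z_r = atanh(r) = ½·ln((1+(-0.34))/(1−(-0.34))) = -0.354093
SE(z) = 1/√(n−3) = 1/√13 = 0.277350
95% ⇒ z* = 1.960; margin = 1.960·0.277350 = 0.543606
CI on z-scale: (-0.897699, 0.189513)
Back-transform: tanh(-0.897699) = -0.715176, tanh(0.189513) = 0.187276

(-0.715, 0.187)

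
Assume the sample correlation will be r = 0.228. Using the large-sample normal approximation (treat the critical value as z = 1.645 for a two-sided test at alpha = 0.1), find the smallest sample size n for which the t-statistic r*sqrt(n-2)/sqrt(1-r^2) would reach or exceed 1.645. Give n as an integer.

Need r·√(n−2)/√(1−r²) ≥ 1.645
√(n−2) ≥ 1.645·√(1−0.051984) / 0.228 = 1.645·0.973661 / 0.228 = 7.0249
n−2 ≥ 49.3492  ⇒  n ≥ 51.3492
Smallest integer n = 52

52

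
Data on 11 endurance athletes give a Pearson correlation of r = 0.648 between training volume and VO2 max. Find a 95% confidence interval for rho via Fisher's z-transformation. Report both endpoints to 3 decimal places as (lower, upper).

z_r = atanh(0.648) = 0.771843;  SE = 1/√(n−3) = 1/√8 = 0.353553
z-limits: 0.771843 ± 1.960·0.353553 = 0.771843 ± 0.692964 = [0.078879, 1.464807]
ρ-limits: (tanh 0.078879, tanh 1.464807) = (0.079, 0.899)

(0.079, 0.899)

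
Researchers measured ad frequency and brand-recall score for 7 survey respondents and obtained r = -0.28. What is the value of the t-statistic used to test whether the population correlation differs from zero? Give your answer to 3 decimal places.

-0.652

1 − r² = 1 − 0.0784 = 0.9216;  √(1−r²) = 0.960000
√(n−2) = √5 = 2.236068
t = r·√(n−2)/√(1−r²) = -0.28 · 2.236068 / 0.960000 = -0.652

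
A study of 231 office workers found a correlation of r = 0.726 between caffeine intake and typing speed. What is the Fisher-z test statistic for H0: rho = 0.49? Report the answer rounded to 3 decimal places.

5.801

Fisher z: atanh(0.726) = 0.920217, atanh(0.49) = 0.536060
z = (z_r − z_0)·√(n−3) = (0.920217 − 0.536060)·√228 = 0.384157 · 15.099669 = 5.801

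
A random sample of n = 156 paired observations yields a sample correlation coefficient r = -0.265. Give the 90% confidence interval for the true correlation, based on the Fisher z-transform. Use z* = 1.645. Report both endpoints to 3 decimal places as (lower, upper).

(-0.384, -0.138)

Fisher z: z_r = atanh(r) = ½·ln((1+(-0.265))/(1−(-0.265))) = -0.271478
SE(z) = 1/√(n−3) = 1/√153 = 0.080845
90% ⇒ z* = 1.645; margin = 1.645·0.080845 = 0.132990
CI on z-scale: (-0.404468, -0.138488)
Back-transform: tanh(-0.404468) = -0.383765, tanh(-0.138488) = -0.137609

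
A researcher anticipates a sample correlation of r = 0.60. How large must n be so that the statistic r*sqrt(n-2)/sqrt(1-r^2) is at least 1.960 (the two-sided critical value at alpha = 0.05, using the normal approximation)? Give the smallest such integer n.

r√(n−2)/√(1−r²) ≥ 1.960  ⇔  n−2 ≥ (1.960)²·(1−r²)/r²
(1−r²)/r² = (1−0.3600)/0.3600 = 1.7778
n ≥ 2 + 3.8416·1.7778 = 2 + 6.8296 = 8.8296
⌈8.8296⌉ = 9

9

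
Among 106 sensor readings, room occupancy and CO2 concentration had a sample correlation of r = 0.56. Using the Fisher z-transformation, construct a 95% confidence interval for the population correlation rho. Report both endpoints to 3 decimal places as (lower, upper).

(0.413, 0.678)

z_r = atanh(0.56) = 0.632833;  SE = 1/√(n−3) = 1/√103 = 0.098533
z-limits: 0.632833 ± 1.960·0.098533 = 0.632833 ± 0.193125 = [0.439708, 0.825958]
ρ-limits: (tanh 0.439708, tanh 0.825958) = (0.413, 0.678)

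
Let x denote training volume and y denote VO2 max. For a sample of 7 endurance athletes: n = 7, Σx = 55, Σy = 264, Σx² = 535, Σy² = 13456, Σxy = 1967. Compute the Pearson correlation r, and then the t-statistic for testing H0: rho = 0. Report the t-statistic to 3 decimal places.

-0.406

S_xy = nΣxy − ΣxΣy = 7·1967 − 55·264 = 13769 − 14520 = -751
S_xx = nΣx² − (Σx)² = 7·535 − 55² = 3745 − 3025 = 720
S_yy = nΣy² − (Σy)² = 7·13456 − 264² = 94192 − 69696 = 24496
r = S_xy / √(S_xx·S_yy) = -751 / √(720·24496) = -751 / √17637120 = -751 / 4199.6571 = -0.1788
t = r·√(n−2)/√(1−r²) = -0.1788·√5 / √(1−0.031969) = -0.399809 / 0.983886 = -0.406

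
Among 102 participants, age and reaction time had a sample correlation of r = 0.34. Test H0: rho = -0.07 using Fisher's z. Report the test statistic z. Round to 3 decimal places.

Fisher z: atanh(0.34) = 0.354093, atanh(-0.07) = -0.070115
z = (z_r − z_0)·√(n−3) = (0.354093 − (-0.070115))·√99 = 0.424208 · 9.949874 = 4.221

4.221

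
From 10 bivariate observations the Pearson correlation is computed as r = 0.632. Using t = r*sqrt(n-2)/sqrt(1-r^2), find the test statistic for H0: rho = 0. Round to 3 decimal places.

1 − r² = 1 − 0.399424 = 0.600576;  √(1−r²) = 0.774968
√(n−2) = √8 = 2.828427
t = r·√(n−2)/√(1−r²) = 0.632 · 2.828427 / 0.774968 = 2.307

2.307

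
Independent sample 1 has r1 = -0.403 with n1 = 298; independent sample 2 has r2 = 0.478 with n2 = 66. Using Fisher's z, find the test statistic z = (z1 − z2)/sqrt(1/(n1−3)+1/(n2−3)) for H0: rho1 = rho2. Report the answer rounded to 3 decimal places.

-6.828

Fisher z-transforms: z1 = atanh(-0.403) = -0.427225, z2 = atanh(0.478) = 0.520389; difference d = -0.947614
Var(d) = 1/295 + 1/63 = 0.0033898 + 0.0158730 = 0.0192628
z = d/√Var(d) = -0.947614 / √0.0192628 = -0.947614 / 0.138790 = -6.828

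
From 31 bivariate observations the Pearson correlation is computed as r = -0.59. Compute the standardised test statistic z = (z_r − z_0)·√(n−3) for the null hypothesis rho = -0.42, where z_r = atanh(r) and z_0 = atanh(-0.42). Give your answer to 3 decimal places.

Fisher z: atanh(-0.59) = -0.677666, atanh(-0.42) = -0.447692
z = (z_r − z_0)·√(n−3) = (-0.677666 − (-0.447692))·√28 = -0.229974 · 5.291503 = -1.217

-1.217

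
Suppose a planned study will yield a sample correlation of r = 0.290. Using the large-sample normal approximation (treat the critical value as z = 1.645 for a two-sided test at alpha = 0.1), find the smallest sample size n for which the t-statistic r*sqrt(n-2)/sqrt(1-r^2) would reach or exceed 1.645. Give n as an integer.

r√(n−2)/√(1−r²) ≥ 1.645  ⇔  n−2 ≥ (1.645)²·(1−r²)/r²
(1−r²)/r² = (1−0.084100)/0.084100 = 10.8906
n ≥ 2 + 2.706025·10.8906 = 2 + 29.4702 = 31.4702
⌈31.4702⌉ = 32

32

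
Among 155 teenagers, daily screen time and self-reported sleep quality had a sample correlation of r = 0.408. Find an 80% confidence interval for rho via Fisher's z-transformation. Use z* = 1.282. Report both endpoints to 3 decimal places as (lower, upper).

(0.318, 0.491)

z_r = atanh(0.408) = 0.433209;  SE = 1/√(n−3) = 1/√152 = 0.081111
z-limits: 0.433209 ± 1.282·0.081111 = 0.433209 ± 0.103984 = [0.329225, 0.537193]
ρ-limits: (tanh 0.329225, tanh 0.537193) = (0.318, 0.491)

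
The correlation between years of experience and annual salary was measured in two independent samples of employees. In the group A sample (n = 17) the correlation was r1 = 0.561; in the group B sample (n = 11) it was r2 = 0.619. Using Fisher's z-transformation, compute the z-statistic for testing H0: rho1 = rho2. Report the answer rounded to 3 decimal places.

-0.201

Fisher z-transforms: z1 = atanh(0.561) = 0.634291, z2 = atanh(0.619) = 0.723382; difference d = -0.089091
Var(d) = 1/14 + 1/8 = 0.0714286 + 0.1250000 = 0.1964286
z = d/√Var(d) = -0.089091 / √0.1964286 = -0.089091 / 0.443203 = -0.201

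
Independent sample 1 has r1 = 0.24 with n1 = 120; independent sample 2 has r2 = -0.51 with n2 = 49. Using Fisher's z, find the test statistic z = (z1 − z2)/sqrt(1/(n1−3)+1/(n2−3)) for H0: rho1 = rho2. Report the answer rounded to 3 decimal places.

4.640

Fisher z-transforms: z1 = atanh(0.24) = 0.244774, z2 = atanh(-0.51) = -0.562730; difference d = 0.807504
Var(d) = 1/117 + 1/46 = 0.0085470 + 0.0217391 = 0.0302861
z = d/√Var(d) = 0.807504 / √0.0302861 = 0.807504 / 0.174029 = 4.640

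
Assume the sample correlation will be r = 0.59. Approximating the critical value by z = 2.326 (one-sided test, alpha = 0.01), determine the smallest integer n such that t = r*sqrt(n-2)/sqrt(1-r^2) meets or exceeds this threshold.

r√(n−2)/√(1−r²) ≥ 2.326  ⇔  n−2 ≥ (2.326)²·(1−r²)/r²
(1−r²)/r² = (1−0.3481)/0.3481 = 1.8727
n ≥ 2 + 5.410276·1.8727 = 2 + 10.1318 = 12.1318
⌈12.1318⌉ = 13

13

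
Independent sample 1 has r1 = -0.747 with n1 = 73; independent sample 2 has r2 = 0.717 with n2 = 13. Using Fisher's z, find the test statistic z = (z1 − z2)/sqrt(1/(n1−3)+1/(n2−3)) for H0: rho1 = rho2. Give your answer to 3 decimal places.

z1 = atanh(-0.747) = -0.966133,  z2 = atanh(0.717) = 0.901443
SE = √(1/(n1−3) + 1/(n2−3)) = √(1/70 + 1/10) = √(0.0142857 + 0.1000000) = √0.1142857 = 0.338062
z = (z1 − z2)/SE = (-0.966133 − 0.901443) / 0.338062 = -1.867576 / 0.338062 = -5.524

-5.524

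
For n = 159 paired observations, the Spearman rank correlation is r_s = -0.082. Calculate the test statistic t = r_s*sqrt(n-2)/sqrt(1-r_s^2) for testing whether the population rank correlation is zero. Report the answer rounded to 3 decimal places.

-1.031

t = r_s·√(n−2) / √(1−r_s²) with r_s = -0.082, n = 159
  = -0.082·√157 / √(1 − 0.006724)
  = -0.082·12.529964 / 0.996632
  = -1.027457 / 0.996632 = -1.031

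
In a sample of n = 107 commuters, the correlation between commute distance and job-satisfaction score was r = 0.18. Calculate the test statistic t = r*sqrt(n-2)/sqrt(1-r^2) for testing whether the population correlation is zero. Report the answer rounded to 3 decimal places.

1 − r² = 1 − 0.0324 = 0.9676;  √(1−r²) = 0.983667
√(n−2) = √105 = 10.246951
t = r·√(n−2)/√(1−r²) = 0.18 · 10.246951 / 0.983667 = 1.875

1.875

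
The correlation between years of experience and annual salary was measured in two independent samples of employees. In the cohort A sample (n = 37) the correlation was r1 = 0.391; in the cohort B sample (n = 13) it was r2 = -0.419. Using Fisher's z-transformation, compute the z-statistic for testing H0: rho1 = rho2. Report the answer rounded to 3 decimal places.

z1 = atanh(0.391) = 0.412980,  z2 = atanh(-0.419) = -0.446478
SE = √(1/(n1−3) + 1/(n2−3)) = √(1/34 + 1/10) = √(0.0294118 + 0.1000000) = √0.1294118 = 0.359739
z = (z1 − z2)/SE = (0.412980 − (-0.446478)) / 0.359739 = 0.859458 / 0.359739 = 2.389

2.389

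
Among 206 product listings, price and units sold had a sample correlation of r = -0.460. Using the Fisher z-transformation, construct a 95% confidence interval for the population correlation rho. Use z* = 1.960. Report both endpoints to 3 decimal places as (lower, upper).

(-0.561, -0.345)

z_r = atanh(-0.460) = -0.497311;  SE = 1/√(n−3) = 1/√203 = 0.070186
z-limits: -0.497311 ± 1.960·0.070186 = -0.497311 ± 0.137565 = [-0.634876, -0.359746]
ρ-limits: (tanh -0.634876, tanh -0.359746) = (-0.561, -0.345)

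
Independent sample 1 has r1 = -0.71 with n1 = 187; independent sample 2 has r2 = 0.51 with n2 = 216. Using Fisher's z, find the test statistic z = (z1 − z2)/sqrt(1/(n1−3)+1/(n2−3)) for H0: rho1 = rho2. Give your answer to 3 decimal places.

Fisher z-transforms: z1 = atanh(-0.71) = -0.887184, z2 = atanh(0.51) = 0.562730; difference d = -1.449914
Var(d) = 1/184 + 1/213 = 0.0054348 + 0.0046948 = 0.0101296
z = d/√Var(d) = -1.449914 / √0.0101296 = -1.449914 / 0.100646 = -14.406

-14.406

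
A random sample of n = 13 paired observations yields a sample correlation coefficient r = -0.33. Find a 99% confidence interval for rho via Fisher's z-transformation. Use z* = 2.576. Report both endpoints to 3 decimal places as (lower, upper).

z_r = atanh(-0.33) = -0.342828;  SE = 1/√(n−3) = 1/√10 = 0.316228
z-limits: -0.342828 ± 2.576·0.316228 = -0.342828 ± 0.814603 = [-1.157431, 0.471775]
ρ-limits: (tanh -1.157431, tanh 0.471775) = (-0.820, 0.440)

(-0.820, 0.440)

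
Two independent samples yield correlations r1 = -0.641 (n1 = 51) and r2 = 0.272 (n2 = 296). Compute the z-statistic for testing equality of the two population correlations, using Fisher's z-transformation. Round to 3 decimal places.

-6.672

z1 = atanh(-0.641) = -0.759869,  z2 = atanh(0.272) = 0.279022
SE = √(1/(n1−3) + 1/(n2−3)) = √(1/48 + 1/293) = √(0.0208333 + 0.0034130) = √0.0242463 = 0.155712
z = (z1 − z2)/SE = (-0.759869 − 0.279022) / 0.155712 = -1.038891 / 0.155712 = -6.672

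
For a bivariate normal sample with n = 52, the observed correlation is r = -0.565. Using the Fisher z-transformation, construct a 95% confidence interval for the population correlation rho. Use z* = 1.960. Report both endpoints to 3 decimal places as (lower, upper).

(-0.726, -0.345)

Fisher z: z_r = atanh(r) = ½·ln((1+(-0.565))/(1−(-0.565))) = -0.640148
SE(z) = 1/√(n−3) = 1/√49 = 0.142857
95% ⇒ z* = 1.960; margin = 1.960·0.142857 = 0.280000
CI on z-scale: (-0.920148, -0.360148)
Back-transform: tanh(-0.920148) = -0.725967, tanh(-0.360148) = -0.345344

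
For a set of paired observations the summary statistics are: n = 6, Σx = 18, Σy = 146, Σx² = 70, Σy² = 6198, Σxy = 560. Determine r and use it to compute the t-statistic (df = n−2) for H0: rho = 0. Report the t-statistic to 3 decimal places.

Numerator: nΣxy − (Σx)(Σy) = 6·560 − (18)(146) = 732
Denominator: √[(nΣx²−(Σx)²)(nΣy²−(Σy)²)]
  nΣx²−(Σx)² = 6·70 − 324 = 96;  nΣy²−(Σy)² = 6·6198 − 21316 = 15872
  √(96·15872) = √1523712 = 1234.3873
r = 732 / 1234.3873 = 0.5930
t = r·√(n−2)/√(1−r²) = 0.5930·√4 / √(1−0.351649) = 1.186000 / 0.805202 = 1.473

1.473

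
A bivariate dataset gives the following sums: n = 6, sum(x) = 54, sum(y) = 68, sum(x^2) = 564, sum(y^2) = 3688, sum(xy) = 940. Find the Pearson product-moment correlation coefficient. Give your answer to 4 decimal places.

Numerator: nΣxy − (Σx)(Σy) = 6·940 − (54)(68) = 1968
Denominator: √[(nΣx²−(Σx)²)(nΣy²−(Σy)²)]
  nΣx²−(Σx)² = 6·564 − 2916 = 468;  nΣy²−(Σy)² = 6·3688 − 4624 = 17504
  √(468·17504) = √8191872 = 2862.1447
r = 1968 / 2862.1447 = 0.6876

0.6876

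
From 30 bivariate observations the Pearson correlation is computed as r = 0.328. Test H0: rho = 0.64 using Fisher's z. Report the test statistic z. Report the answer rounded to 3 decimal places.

Fisher z: atanh(0.328) = 0.340585, atanh(0.64) = 0.758174
z = (z_r − z_0)·√(n−3) = (0.340585 − 0.758174)·√27 = -0.417589 · 5.196152 = -2.170

-2.170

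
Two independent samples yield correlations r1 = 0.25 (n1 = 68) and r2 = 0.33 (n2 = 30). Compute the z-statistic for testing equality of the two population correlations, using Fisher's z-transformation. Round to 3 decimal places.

-0.382

Fisher z-transforms: z1 = atanh(0.25) = 0.255413, z2 = atanh(0.33) = 0.342828; difference d = -0.087415
Var(d) = 1/65 + 1/27 = 0.0153846 + 0.0370370 = 0.0524216
z = d/√Var(d) = -0.087415 / √0.0524216 = -0.087415 / 0.228958 = -0.382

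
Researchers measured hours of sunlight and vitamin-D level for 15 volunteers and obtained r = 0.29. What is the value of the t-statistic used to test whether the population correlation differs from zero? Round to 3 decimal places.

1.093

1 − r² = 1 − 0.0841 = 0.9159;  √(1−r²) = 0.957027
√(n−2) = √13 = 3.605551
t = r·√(n−2)/√(1−r²) = 0.29 · 3.605551 / 0.957027 = 1.093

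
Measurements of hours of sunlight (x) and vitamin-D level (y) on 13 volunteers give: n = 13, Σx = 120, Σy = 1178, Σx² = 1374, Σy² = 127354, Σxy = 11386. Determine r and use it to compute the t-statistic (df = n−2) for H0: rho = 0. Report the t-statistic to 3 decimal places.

0.743

Numerator: nΣxy − (Σx)(Σy) = 13·11386 − (120)(1178) = 6658
Denominator: √[(nΣx²−(Σx)²)(nΣy²−(Σy)²)]
  nΣx²−(Σx)² = 13·1374 − 14400 = 3462;  nΣy²−(Σy)² = 13·127354 − 1387684 = 267918
  √(3462·267918) = √927532116 = 30455.4119
r = 6658 / 30455.4119 = 0.2186
t = r·√(n−2)/√(1−r²) = 0.2186·√11 / √(1−0.047786) = 0.725014 / 0.975815 = 0.743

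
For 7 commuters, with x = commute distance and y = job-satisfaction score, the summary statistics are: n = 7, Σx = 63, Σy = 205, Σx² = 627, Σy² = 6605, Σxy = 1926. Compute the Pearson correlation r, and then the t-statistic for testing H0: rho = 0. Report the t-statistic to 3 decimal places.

1.054

S_xy = nΣxy − ΣxΣy = 7·1926 − 63·205 = 13482 − 12915 = 567
S_xx = nΣx² − (Σx)² = 7·627 − 63² = 4389 − 3969 = 420
S_yy = nΣy² − (Σy)² = 7·6605 − 205² = 46235 − 42025 = 4210
r = S_xy / √(S_xx·S_yy) = 567 / √(420·4210) = 567 / √1768200 = 567 / 1329.7368 = 0.4264
t = r·√(n−2)/√(1−r²) = 0.4264·√5 / √(1−0.181817) = 0.953459 / 0.904535 = 1.054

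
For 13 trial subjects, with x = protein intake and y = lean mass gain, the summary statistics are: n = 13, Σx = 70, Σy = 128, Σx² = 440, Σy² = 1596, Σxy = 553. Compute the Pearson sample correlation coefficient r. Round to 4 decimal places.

S_xy = nΣxy − ΣxΣy = 13·553 − 70·128 = 7189 − 8960 = -1771
S_xx = nΣx² − (Σx)² = 13·440 − 70² = 5720 − 4900 = 820
S_yy = nΣy² − (Σy)² = 13·1596 − 128² = 20748 − 16384 = 4364
r = S_xy / √(S_xx·S_yy) = -1771 / √(820·4364) = -1771 / √3578480 = -1771 / 1891.6871 = -0.9362

-0.9362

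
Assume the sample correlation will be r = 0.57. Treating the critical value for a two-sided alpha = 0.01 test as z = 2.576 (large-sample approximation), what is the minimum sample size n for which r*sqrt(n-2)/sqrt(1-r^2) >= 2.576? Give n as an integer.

16

Need r·√(n−2)/√(1−r²) ≥ 2.576
√(n−2) ≥ 2.576·√(1−0.3249) / 0.57 = 2.576·0.821645 / 0.57 = 3.7133
n−2 ≥ 13.7886  ⇒  n ≥ 15.7886
Smallest integer n = 16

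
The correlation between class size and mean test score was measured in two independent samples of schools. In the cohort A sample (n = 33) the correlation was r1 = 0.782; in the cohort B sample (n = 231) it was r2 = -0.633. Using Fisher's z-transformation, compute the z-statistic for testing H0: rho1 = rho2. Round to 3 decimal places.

Fisher z-transforms: z1 = atanh(0.782) = 1.050498, z2 = atanh(-0.633) = -0.746406; difference d = 1.796904
Var(d) = 1/30 + 1/228 = 0.0333333 + 0.0043860 = 0.0377193
z = d/√Var(d) = 1.796904 / √0.0377193 = 1.796904 / 0.194215 = 9.252

9.252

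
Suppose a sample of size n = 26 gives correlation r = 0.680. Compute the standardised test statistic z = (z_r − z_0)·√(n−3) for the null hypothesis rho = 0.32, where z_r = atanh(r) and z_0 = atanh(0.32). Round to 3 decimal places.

2.386

Fisher z: atanh(0.680) = 0.829114, atanh(0.32) = 0.331647
z = (z_r − z_0)·√(n−3) = (0.829114 − 0.331647)·√23 = 0.497467 · 4.795832 = 2.386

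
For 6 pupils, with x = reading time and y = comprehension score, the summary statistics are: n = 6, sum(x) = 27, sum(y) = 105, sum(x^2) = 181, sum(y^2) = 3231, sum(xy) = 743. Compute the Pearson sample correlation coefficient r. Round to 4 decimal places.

S_xy = nΣxy − ΣxΣy = 6·743 − 27·105 = 4458 − 2835 = 1623
S_xx = nΣx² − (Σx)² = 6·181 − 27² = 1086 − 729 = 357
S_yy = nΣy² − (Σy)² = 6·3231 − 105² = 19386 − 11025 = 8361
r = S_xy / √(S_xx·S_yy) = 1623 / √(357·8361) = 1623 / √2984877 = 1623 / 1727.6797 = 0.9394

0.9394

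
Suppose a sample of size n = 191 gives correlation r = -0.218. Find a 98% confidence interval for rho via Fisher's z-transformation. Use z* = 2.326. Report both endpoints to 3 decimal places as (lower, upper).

Fisher z: z_r = atanh(r) = ½·ln((1+(-0.218))/(1−(-0.218))) = -0.221555
SE(z) = 1/√(n−3) = 1/√188 = 0.072932
98% ⇒ z* = 2.326; margin = 2.326·0.072932 = 0.169640
CI on z-scale: (-0.391195, -0.051915)
Back-transform: tanh(-0.391195) = -0.372390, tanh(-0.051915) = -0.051868

(-0.372, -0.052)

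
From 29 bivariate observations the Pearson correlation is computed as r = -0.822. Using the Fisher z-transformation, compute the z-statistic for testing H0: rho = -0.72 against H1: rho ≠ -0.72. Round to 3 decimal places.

-1.302

z_r = atanh(-0.822) = -1.162953,  z_0 = atanh(-0.72) = -0.907645
SE = 1/√(n−3) = 1/√26 = 0.196116
z = (z_r − z_0)/SE = (-1.162953 − (-0.907645)) / 0.196116 = -0.255308 / 0.196116 = -1.302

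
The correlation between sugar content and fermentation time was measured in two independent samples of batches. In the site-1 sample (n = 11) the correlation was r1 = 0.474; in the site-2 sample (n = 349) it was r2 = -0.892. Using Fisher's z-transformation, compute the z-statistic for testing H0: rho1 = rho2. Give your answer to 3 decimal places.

5.444

z1 = atanh(0.474) = 0.515217,  z2 = atanh(-0.892) = -1.431629
SE = √(1/(n1−3) + 1/(n2−3)) = √(1/8 + 1/346) = √(0.1250000 + 0.0028902) = √0.1278902 = 0.357617
z = (z1 − z2)/SE = (0.515217 − (-1.431629)) / 0.357617 = 1.946846 / 0.357617 = 5.444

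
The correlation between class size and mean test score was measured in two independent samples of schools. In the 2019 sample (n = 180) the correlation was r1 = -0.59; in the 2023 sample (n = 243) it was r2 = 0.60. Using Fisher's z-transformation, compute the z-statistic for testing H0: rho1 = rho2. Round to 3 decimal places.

z1 = atanh(-0.59) = -0.677666,  z2 = atanh(0.60) = 0.693147
SE = √(1/(n1−3) + 1/(n2−3)) = √(1/177 + 1/240) = √(0.0056497 + 0.0041667) = √0.0098164 = 0.099078
z = (z1 − z2)/SE = (-0.677666 − 0.693147) / 0.099078 = -1.370813 / 0.099078 = -13.836

-13.836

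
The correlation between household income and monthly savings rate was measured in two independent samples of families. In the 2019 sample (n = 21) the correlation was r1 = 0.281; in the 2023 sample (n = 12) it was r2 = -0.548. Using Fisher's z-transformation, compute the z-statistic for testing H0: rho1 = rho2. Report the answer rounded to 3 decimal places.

2.215

z1 = atanh(0.281) = 0.288767,  z2 = atanh(-0.548) = -0.615518
SE = √(1/(n1−3) + 1/(n2−3)) = √(1/18 + 1/9) = √(0.0555556 + 0.1111111) = √0.1666667 = 0.408248
z = (z1 − z2)/SE = (0.288767 − (-0.615518)) / 0.408248 = 0.904285 / 0.408248 = 2.215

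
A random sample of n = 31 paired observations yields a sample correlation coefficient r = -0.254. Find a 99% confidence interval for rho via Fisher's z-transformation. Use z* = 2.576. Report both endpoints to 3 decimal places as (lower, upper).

Fisher z: z_r = atanh(r) = ½·ln((1+(-0.254))/(1−(-0.254))) = -0.259684
SE(z) = 1/√(n−3) = 1/√28 = 0.188982
99% ⇒ z* = 2.576; margin = 2.576·0.188982 = 0.486818
CI on z-scale: (-0.746502, 0.227134)
Back-transform: tanh(-0.746502) = -0.633057, tanh(0.227134) = 0.223307

(-0.633, 0.223)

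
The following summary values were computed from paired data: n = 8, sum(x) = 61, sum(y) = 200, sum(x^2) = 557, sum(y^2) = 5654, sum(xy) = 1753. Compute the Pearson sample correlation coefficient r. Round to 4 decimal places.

0.9301

Numerator: nΣxy − (Σx)(Σy) = 8·1753 − (61)(200) = 1824
Denominator: √[(nΣx²−(Σx)²)(nΣy²−(Σy)²)]
  nΣx²−(Σx)² = 8·557 − 3721 = 735;  nΣy²−(Σy)² = 8·5654 − 40000 = 5232
  √(735·5232) = √3845520 = 1960.9997
r = 1824 / 1960.9997 = 0.9301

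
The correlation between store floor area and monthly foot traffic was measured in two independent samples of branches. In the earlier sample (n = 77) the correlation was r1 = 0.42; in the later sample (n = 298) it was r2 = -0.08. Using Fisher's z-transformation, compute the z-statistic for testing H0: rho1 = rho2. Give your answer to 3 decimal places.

4.060

z1 = atanh(0.42) = 0.447692,  z2 = atanh(-0.08) = -0.080171
SE = √(1/(n1−3) + 1/(n2−3)) = √(1/74 + 1/295) = √(0.0135135 + 0.0033898) = √0.0169033 = 0.130013
z = (z1 − z2)/SE = (0.447692 − (-0.080171)) / 0.130013 = 0.527863 / 0.130013 = 4.060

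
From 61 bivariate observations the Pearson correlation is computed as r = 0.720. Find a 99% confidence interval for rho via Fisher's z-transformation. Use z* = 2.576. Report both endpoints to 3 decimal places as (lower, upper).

(0.515, 0.847)

Fisher z: z_r = atanh(r) = ½·ln((1+0.720)/(1−0.720)) = 0.907645
SE(z) = 1/√(n−3) = 1/√58 = 0.131306
99% ⇒ z* = 2.576; margin = 2.576·0.131306 = 0.338244
CI on z-scale: (0.569401, 1.245889)
Back-transform: tanh(0.569401) = 0.514919, tanh(1.245889) = 0.847127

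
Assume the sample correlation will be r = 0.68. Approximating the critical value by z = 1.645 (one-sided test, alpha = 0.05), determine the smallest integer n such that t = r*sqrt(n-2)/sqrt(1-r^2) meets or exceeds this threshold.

6

r√(n−2)/√(1−r²) ≥ 1.645  ⇔  n−2 ≥ (1.645)²·(1−r²)/r²
(1−r²)/r² = (1−0.4624)/0.4624 = 1.1626
n ≥ 2 + 2.706025·1.1626 = 2 + 3.1460 = 5.1460
⌈5.1460⌉ = 6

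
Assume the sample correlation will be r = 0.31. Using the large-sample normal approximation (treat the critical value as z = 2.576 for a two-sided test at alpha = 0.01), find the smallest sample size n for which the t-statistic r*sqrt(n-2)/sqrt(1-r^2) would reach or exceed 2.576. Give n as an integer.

r√(n−2)/√(1−r²) ≥ 2.576  ⇔  n−2 ≥ (2.576)²·(1−r²)/r²
(1−r²)/r² = (1−0.0961)/0.0961 = 9.4058
n ≥ 2 + 6.635776·9.4058 = 2 + 62.4148 = 64.4148
⌈64.4148⌉ = 65

65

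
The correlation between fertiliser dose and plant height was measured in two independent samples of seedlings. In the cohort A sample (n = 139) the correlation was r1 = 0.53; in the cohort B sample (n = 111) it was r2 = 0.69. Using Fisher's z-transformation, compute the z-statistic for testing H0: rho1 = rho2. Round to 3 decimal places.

-2.000

Fisher z-transforms: z1 = atanh(0.53) = 0.590145, z2 = atanh(0.69) = 0.847956; difference d = -0.257811
Var(d) = 1/136 + 1/108 = 0.0073529 + 0.0092593 = 0.0166122
z = d/√Var(d) = -0.257811 / √0.0166122 = -0.257811 / 0.128888 = -2.000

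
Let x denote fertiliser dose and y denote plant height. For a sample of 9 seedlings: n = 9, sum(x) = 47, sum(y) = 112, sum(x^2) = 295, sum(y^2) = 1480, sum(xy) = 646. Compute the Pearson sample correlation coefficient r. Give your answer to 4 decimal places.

0.9349

S_xy = nΣxy − ΣxΣy = 9·646 − 47·112 = 5814 − 5264 = 550
S_xx = nΣx² − (Σx)² = 9·295 − 47² = 2655 − 2209 = 446
S_yy = nΣy² − (Σy)² = 9·1480 − 112² = 13320 − 12544 = 776
r = S_xy / √(S_xx·S_yy) = 550 / √(446·776) = 550 / √346096 = 550 / 588.2992 = 0.9349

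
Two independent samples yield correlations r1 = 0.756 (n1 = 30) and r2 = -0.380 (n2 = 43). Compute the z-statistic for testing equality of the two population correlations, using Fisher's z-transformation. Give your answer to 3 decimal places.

z1 = atanh(0.756) = 0.986813,  z2 = atanh(-0.380) = -0.400060
SE = √(1/(n1−3) + 1/(n2−3)) = √(1/27 + 1/40) = √(0.0370370 + 0.0250000) = √0.0620370 = 0.249072
z = (z1 − z2)/SE = (0.986813 − (-0.400060)) / 0.249072 = 1.386873 / 0.249072 = 5.568

5.568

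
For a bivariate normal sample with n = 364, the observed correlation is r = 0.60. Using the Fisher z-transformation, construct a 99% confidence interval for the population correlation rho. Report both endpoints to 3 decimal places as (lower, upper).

(0.506, 0.680)

z_r = atanh(0.60) = 0.693147;  SE = 1/√(n−3) = 1/√361 = 0.052632
z-limits: 0.693147 ± 2.576·0.052632 = 0.693147 ± 0.135580 = [0.557567, 0.828727]
ρ-limits: (tanh 0.557567, tanh 0.828727) = (0.506, 0.680)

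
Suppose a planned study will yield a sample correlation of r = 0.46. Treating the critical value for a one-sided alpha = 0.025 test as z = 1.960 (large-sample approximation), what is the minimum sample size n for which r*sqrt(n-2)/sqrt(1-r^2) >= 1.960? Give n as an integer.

17

Need r·√(n−2)/√(1−r²) ≥ 1.960
√(n−2) ≥ 1.960·√(1−0.2116) / 0.46 = 1.960·0.887919 / 0.46 = 3.7833
n−2 ≥ 14.3134  ⇒  n ≥ 16.3134
Smallest integer n = 17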